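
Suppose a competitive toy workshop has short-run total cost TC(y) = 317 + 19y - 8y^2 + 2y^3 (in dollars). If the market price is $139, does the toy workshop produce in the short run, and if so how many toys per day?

Variable cost is VC = 19y - 8y^2 + 2y^3, so AVC = VC/y = 19 - 8y + 2y^2 and MC = dTC/dy = 19 - 16y + 6y^2.
AVC is minimized where dAVC/dy = -8 + 4y = 0, at y = 2; min AVC = 19 - 8·2 + 2·2^2 = $11.
P = $139 exceeds min AVC = $11, so the firm stays open.
Solving P = MC: -120 - 16y + 6y^2 = 0 ⇒ y = -10/3 or 6. On the upward-sloping branch, y* = 6.
Check: AVC at y = 6 is $43 ≤ P, so revenue covers variable cost.
Profit = P·y − TC = 139·6 − 575 = $259.

Produce at y = 6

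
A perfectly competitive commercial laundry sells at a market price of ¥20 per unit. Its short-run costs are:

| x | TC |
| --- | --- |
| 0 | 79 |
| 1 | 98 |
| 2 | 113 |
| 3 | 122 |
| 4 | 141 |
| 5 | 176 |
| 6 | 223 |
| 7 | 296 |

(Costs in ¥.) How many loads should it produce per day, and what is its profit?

x = 4; profit = -¥61

Profit at each row (π = 20x − TC): x=0: -79; x=1: -78; x=2: -73; x=3: -62; x=4: -61; x=5: -76; x=6: -103; x=7: -156.
Profit is maximized at x = 4. AVC there is 62/4 = ¥15.50 ≤ P, so producing beats shutting down (which would give -¥79).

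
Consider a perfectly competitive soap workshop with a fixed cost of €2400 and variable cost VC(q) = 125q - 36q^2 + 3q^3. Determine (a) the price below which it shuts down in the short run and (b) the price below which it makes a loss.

Shutdown price = min AVC. AVC = 125 - 36q + 3q^2, with vertex at q = 6 and minimum €17.
ATC = 2400/q + 125 - 36q + 3q^2. Setting dATC/dq = −2400/q^2 − 36 + 6q = 0 gives q = 10 (since 6·10^3 − 36·10^2 = 2400).
min ATC = 2400/10 + 125 − 36·10 + 3·10^2 = €305. That is the break-even price.
Between these two prices the firm operates at a loss; above €305 it earns a profit.

Shutdown price = €17; break-even price = €305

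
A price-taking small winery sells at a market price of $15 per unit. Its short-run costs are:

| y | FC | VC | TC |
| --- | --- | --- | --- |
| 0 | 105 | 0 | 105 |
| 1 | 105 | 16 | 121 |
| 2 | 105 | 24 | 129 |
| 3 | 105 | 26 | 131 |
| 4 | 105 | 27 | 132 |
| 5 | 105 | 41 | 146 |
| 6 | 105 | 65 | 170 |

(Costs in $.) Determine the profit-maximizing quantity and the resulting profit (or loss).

y = 5; profit = -$71

Tabulate TR − TC: y=0: -105; y=1: -106; y=2: -99; y=3: -86; y=4: -72; y=5: -71; y=6: -80.
Profit is maximized at y = 5. AVC there is 41/5 = $8.20 ≤ P, so producing beats shutting down (which would give -$105).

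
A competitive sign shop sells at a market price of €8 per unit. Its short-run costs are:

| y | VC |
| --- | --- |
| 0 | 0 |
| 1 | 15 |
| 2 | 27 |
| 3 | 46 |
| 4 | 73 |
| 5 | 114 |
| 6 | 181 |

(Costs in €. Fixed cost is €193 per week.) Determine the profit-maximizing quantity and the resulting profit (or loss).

y = 0 (shut down); profit = -€193

Tabulate TR − TC: y=0: -193; y=1: -200; y=2: -204; y=3: -215; y=4: -234; y=5: -267; y=6: -326.
Profit is highest at y = 0. Equivalently, the lowest AVC in the table is 27/2 ≈ €13.50 at y = 2, and P = €8 falls below it — price never covers variable cost, so the firm shuts down and loses only its fixed cost.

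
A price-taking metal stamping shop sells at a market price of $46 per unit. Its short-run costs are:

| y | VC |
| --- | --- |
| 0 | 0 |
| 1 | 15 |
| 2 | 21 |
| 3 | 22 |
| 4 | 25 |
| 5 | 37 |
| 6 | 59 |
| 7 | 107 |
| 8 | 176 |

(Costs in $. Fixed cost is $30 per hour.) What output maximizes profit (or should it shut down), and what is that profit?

y = 6; profit = $187

Profit at each row (π = 46y − TC): y=0: -30; y=1: 1; y=2: 41; y=3: 86; y=4: 129; y=5: 163; y=6: 187; y=7: 185; y=8: 162.
Profit is maximized at y = 6. AVC there is 59/6 = $9.83 ≤ P, so producing beats shutting down (which would give -$30).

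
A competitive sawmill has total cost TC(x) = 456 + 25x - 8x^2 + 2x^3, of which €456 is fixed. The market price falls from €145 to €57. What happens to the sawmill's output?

Output falls from 6 to 4

AVC = 25 - 8x + 2x^2, minimized at x = 2 where min AVC = €17. MC = 25 - 16x + 6x^2.
At P = €145 ≥ min AVC, set P = MC on the rising branch: x = 6.
At P = €57 ≥ min AVC, set P = MC: x = 4. The firm stays open but cuts output.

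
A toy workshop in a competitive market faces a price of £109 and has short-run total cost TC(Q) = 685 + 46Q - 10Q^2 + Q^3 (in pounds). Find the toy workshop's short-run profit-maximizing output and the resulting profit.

Profit = -£37 at Q = 9

AVC = 46 - 10Q + Q^2; min AVC = £21 at Q = 5. Since P = £109 ≥ min AVC, the firm produces.
MC = 46 - 20Q + 3Q^2. Setting P = MC and taking the root on the rising branch gives Q* = 9.
TR = 109·9 = 981. TC = 685 + 333 = 1018. Profit = 981 − 1018 = -£37.
That loss of £37 beats the £685 the firm would lose by shutting down; producing recovers £648 of fixed cost.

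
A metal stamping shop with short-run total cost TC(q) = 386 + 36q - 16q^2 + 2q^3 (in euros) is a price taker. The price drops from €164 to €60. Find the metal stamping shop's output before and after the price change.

Output falls from 8 to 6

MC = 36 - 32q + 6q^2; the shutdown threshold is min AVC = €4 (at q = 4).
At P = €164 ≥ min AVC, set P = MC on the rising branch: q = 8.
At P = €60 ≥ min AVC, set P = MC: q = 6. The firm stays open but cuts output.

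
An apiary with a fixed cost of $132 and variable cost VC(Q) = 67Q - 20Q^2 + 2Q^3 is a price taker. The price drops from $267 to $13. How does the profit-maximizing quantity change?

MC = 67 - 40Q + 6Q^2; the shutdown threshold is min AVC = $17 (at Q = 5).
At P = $267 ≥ min AVC, set P = MC on the rising branch: Q = 10.
At P = $13 < min AVC = $17, price no longer covers variable cost at any output, so the firm shuts down: Q = 0.

Output falls from 10 to 0 (the firm shuts down)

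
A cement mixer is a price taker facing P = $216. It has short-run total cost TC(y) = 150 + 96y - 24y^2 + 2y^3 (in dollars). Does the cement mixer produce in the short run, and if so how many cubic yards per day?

Produce at y = 10

Variable cost is VC = 96y - 24y^2 + 2y^3, so AVC = VC/y = 96 - 24y + 2y^2 and MC = dTC/dy = 96 - 48y + 6y^2.
The AVC parabola has its vertex at y = 24/4 = 6, where AVC = 96 - 24·6 + 2·6^2 = $24.
Since P = $216 ≥ min AVC = $24, price covers variable cost and the firm should produce.
Set P = MC: 216 = 96 - 48y + 6y^2 → -120 - 48y + 6y^2 = 0. The roots are y = -2 and y = 10; the profit-maximizing output is on the rising part of MC, so y* = 10.
Check: AVC at y = 10 is $56 ≤ P, so revenue covers variable cost.
Profit = P·y − TC = 216·10 − 710 = $1450.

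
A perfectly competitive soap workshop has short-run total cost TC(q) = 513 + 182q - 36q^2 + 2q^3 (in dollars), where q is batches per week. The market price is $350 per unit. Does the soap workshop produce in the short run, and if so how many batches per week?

From TC, MC = TC'(q) = 182 - 72q + 6q^2 and AVC = VC/q = 182 - 36q + 2q^2.
AVC is minimized where dAVC/dq = -36 + 4q = 0, at q = 9; min AVC = 182 - 36·9 + 2·9^2 = $20.
Since P = $350 ≥ min AVC = $20, price covers variable cost and the firm should produce.
P = MC gives -168 - 72q + 6q^2 = 0, with roots -2 and 14. Take the larger (rising MC): q* = 14.
Check: AVC at q = 14 is $70 ≤ P, so revenue covers variable cost.
Profit = P·q − TC = 350·14 − 1493 = $3407.

Produce at q = 14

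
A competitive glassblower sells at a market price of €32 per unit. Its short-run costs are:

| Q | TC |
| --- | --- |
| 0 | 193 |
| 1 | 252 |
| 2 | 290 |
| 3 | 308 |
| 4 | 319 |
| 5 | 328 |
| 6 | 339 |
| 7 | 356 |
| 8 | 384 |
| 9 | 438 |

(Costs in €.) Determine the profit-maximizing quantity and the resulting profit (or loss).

Q = 8; profit = -€128

Tabulate TR − TC: Q=0: -193; Q=1: -220; Q=2: -226; Q=3: -212; Q=4: -191; Q=5: -168; Q=6: -147; Q=7: -132; Q=8: -128; Q=9: -150.
Profit is maximized at Q = 8. AVC there is 191/8 = €23.88 ≤ P, so producing beats shutting down (which would give -€193).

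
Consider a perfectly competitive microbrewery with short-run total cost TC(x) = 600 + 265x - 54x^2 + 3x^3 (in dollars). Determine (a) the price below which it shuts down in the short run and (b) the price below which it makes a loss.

Shutdown price = min AVC. AVC = 265 - 54x + 3x^2, with vertex at x = 9 and minimum $22.
ATC = 600/x + 265 - 54x + 3x^2. Setting dATC/dx = −600/x^2 − 54 + 6x = 0 gives x = 10 (since 6·10^3 − 54·10^2 = 600).
min ATC = 600/10 + 265 − 54·10 + 3·10^2 = $85. That is the break-even price.
Between these two prices the firm operates at a loss; above $85 it earns a profit.

Shutdown price = $22; break-even price = $85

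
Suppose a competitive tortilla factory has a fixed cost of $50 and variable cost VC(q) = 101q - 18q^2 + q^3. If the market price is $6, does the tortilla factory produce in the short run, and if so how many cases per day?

Variable cost is VC = 101q - 18q^2 + q^3, so AVC = VC/q = 101 - 18q + q^2 and MC = dTC/dq = 101 - 36q + 3q^2.
AVC hits its minimum where MC = AVC, at q = 9, giving min AVC = 101 - 18·9 + 9^2 = $20.
P = $6 lies below min AVC = $20; no output level covers variable cost.
The firm minimizes its loss by shutting down and losing only its fixed cost of $50.

Shut down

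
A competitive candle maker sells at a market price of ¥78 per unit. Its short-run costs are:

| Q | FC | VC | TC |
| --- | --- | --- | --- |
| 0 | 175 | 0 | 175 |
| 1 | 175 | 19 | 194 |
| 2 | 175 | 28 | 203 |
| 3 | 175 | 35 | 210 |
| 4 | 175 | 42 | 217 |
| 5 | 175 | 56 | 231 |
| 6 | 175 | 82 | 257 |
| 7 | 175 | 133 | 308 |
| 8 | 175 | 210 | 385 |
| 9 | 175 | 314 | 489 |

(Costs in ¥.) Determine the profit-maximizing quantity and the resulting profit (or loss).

Profit at each row (π = 78Q − TC): Q=0: -175; Q=1: -116; Q=2: -47; Q=3: 24; Q=4: 95; Q=5: 159; Q=6: 211; Q=7: 238; Q=8: 239; Q=9: 213.
Profit is maximized at Q = 8. AVC there is 210/8 = ¥26.25 ≤ P, so producing beats shutting down (which would give -¥175).

Q = 8; profit = ¥239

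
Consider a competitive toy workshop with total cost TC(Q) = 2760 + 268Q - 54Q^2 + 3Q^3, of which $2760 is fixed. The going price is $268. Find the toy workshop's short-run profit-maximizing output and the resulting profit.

Profit = -$168 at Q = 12

AVC = 268 - 54Q + 3Q^2 has its minimum $25 at Q = 9; price $268 clears that bar, so the firm operates.
With MC = 268 - 108Q + 9Q^2, P = MC on the upward-sloping part at Q* = 12.
TR = 268·12 = 3216. TC = 2760 + 624 = 3384. Profit = 3216 − 3384 = -$168.
That loss of $168 beats the $2760 the firm would lose by shutting down; producing recovers $2592 of fixed cost.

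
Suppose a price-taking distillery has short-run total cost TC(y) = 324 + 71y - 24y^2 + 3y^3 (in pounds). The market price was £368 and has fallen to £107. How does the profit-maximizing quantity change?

Output falls from 9 to 6

MC = 71 - 48y + 9y^2; the shutdown threshold is min AVC = £23 (at y = 4).
At P = £368 ≥ min AVC, set P = MC on the rising branch: y = 9.
At P = £107 ≥ min AVC, set P = MC: y = 6. The firm stays open but cuts output.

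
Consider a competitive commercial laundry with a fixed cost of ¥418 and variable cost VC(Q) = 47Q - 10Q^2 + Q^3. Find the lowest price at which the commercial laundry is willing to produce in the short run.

Short-run supply begins at min AVC. From VC = 47Q - 10Q^2 + Q^3, AVC = 47 - 10Q + Q^2.
At the minimum of AVC, MC = AVC. MC = 47 - 20Q + 3Q^2; setting MC = AVC gives 2Q^2 - 10Q = 0, so Q = 5. min AVC = 22.
For P < ¥22 the firm produces nothing.

¥22 per unit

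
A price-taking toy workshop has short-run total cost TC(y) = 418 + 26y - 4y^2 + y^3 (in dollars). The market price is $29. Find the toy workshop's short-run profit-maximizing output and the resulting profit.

Profit = -$400 at y = 3

AVC = 26 - 4y + y^2 has its minimum $22 at y = 2; price $29 clears that bar, so the firm operates.
With MC = 26 - 8y + 3y^2, P = MC on the upward-sloping part at y* = 3.
TR = 29·3 = 87. TC = 418 + 69 = 487. Profit = 87 − 487 = -$400.
That loss of $400 beats the $418 the firm would lose by shutting down; producing recovers $18 of fixed cost.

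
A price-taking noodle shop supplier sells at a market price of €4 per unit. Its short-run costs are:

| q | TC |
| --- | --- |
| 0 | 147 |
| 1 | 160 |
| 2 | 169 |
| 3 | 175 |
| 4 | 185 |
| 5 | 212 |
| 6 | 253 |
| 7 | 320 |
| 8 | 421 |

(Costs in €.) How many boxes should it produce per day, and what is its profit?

Profit at each row (π = 4q − TC): q=0: -147; q=1: -156; q=2: -161; q=3: -163; q=4: -169; q=5: -192; q=6: -229; q=7: -292; q=8: -389.
Profit is highest at q = 0. Equivalently, the lowest AVC in the table is 28/3 ≈ €9.33 at q = 3, and P = €4 falls below it — price never covers variable cost, so the firm shuts down and loses only its fixed cost.

q = 0 (shut down); profit = -€147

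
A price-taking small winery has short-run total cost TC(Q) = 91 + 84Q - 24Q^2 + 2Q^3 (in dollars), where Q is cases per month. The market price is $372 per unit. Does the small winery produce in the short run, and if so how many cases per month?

Strip out fixed cost: VC = 84Q - 24Q^2 + 2Q^3. Then AVC = 84 - 24Q + 2Q^2 and MC = 84 - 48Q + 6Q^2.
AVC hits its minimum where MC = AVC, at Q = 6, giving min AVC = 84 - 24·6 + 2·6^2 = $12.
Since P = $372 ≥ min AVC = $12, price covers variable cost and the firm should produce.
Solving P = MC: -288 - 48Q + 6Q^2 = 0 ⇒ Q = -4 or 12. On the upward-sloping branch, Q* = 12.
Check: AVC at Q = 12 is $84 ≤ P, so revenue covers variable cost.
Profit = P·Q − TC = 372·12 − 1099 = $3365.

Produce at Q = 12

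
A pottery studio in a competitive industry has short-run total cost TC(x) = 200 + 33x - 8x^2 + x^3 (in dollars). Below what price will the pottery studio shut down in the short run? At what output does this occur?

Short-run supply begins at min AVC. From VC = 33x - 8x^2 + x^3, AVC = 33 - 8x + x^2.
dAVC/dx = -8 + 2x = 0 gives x = 4. min AVC = 33 - 8·4 + 4^2 = 17.
For P < $17 the firm produces nothing.

$17 per unit, at x = 4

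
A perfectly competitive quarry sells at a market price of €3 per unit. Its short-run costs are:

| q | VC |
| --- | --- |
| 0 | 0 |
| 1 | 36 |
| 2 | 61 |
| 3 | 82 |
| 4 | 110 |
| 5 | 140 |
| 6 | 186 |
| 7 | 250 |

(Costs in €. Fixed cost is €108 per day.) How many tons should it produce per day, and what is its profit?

Profit at each row (π = 3q − TC): q=0: -108; q=1: -141; q=2: -163; q=3: -181; q=4: -206; q=5: -233; q=6: -276; q=7: -337.
Profit is highest at q = 0. Equivalently, the lowest AVC in the table is 82/3 ≈ €27.33 at q = 3, and P = €3 falls below it — price never covers variable cost, so the firm shuts down and loses only its fixed cost.

q = 0 (shut down); profit = -€108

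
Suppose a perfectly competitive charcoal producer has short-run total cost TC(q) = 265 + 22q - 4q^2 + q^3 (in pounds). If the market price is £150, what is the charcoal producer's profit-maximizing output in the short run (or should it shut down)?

Strip out fixed cost: VC = 22q - 4q^2 + q^3. Then AVC = 22 - 4q + q^2 and MC = 22 - 8q + 3q^2.
The AVC parabola has its vertex at q = 4/2 = 2, where AVC = 22 - 4·2 + 2^2 = £18.
Since P = £150 ≥ min AVC = £18, price covers variable cost and the firm should produce.
P = MC gives -128 - 8q + 3q^2 = 0, with roots -16/3 and 8. Take the larger (rising MC): q* = 8.
Check: AVC at q = 8 is £54 ≤ P, so revenue covers variable cost.
Profit = P·q − TC = 150·8 − 697 = £503.

Produce at q = 8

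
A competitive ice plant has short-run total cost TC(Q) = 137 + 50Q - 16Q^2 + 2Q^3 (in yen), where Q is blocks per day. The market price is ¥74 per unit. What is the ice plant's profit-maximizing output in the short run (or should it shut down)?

Variable cost is VC = 50Q - 16Q^2 + 2Q^3, so AVC = VC/Q = 50 - 16Q + 2Q^2 and MC = dTC/dQ = 50 - 32Q + 6Q^2.
AVC hits its minimum where MC = AVC, at Q = 4, giving min AVC = 50 - 16·4 + 2·4^2 = ¥18.
Since P = ¥74 ≥ min AVC = ¥18, price covers variable cost and the firm should produce.
P = MC gives -24 - 32Q + 6Q^2 = 0, with roots -2/3 and 6. Take the larger (rising MC): Q* = 6.
Check: AVC at Q = 6 is ¥26 ≤ P, so revenue covers variable cost.
Profit = P·Q − TC = 74·6 − 293 = ¥151.

Produce at Q = 6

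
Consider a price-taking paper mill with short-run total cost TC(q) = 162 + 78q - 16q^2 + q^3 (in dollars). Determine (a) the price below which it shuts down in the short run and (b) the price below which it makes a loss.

Shutdown price = $14; break-even price = $33

AVC = 78 - 16q + q^2; minimized at q = 8, giving min AVC = $14. That is the shutdown price.
ATC = 162/q + 78 - 16q + q^2. Setting dATC/dq = −162/q^2 − 16 + 2q = 0 gives q = 9 (since 2·9^3 − 16·9^2 = 162).
min ATC = 162/9 + 78 − 16·9 + 9^2 = $33. That is the break-even price.
Between these two prices the firm operates at a loss; above $33 it earns a profit.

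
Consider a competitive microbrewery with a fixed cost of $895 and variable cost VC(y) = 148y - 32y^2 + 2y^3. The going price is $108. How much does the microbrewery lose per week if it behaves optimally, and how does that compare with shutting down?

Profit = -$95 at y = 10

AVC = 148 - 32y + 2y^2; min AVC = $20 at y = 8. Since P = $108 ≥ min AVC, the firm produces.
MC = 148 - 64y + 6y^2. Setting P = MC and taking the root on the rising branch gives y* = 10.
TR = 108·10 = 1080. TC = 895 + 280 = 1175. Profit = 1080 − 1175 = -$95.
That loss of $95 beats the $895 the firm would lose by shutting down; producing recovers $800 of fixed cost.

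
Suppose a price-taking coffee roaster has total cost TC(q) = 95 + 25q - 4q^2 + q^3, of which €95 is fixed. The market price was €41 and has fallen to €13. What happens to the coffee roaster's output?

AVC = 25 - 4q + q^2, minimized at q = 2 where min AVC = €21. MC = 25 - 8q + 3q^2.
At P = €41 ≥ min AVC, set P = MC on the rising branch: q = 4.
At P = €13 < min AVC = €21, price no longer covers variable cost at any output, so the firm shuts down: q = 0.

Output falls from 4 to 0 (the firm shuts down)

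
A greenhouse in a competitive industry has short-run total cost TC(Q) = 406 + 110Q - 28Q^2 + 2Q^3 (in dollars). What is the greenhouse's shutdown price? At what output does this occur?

The firm shuts down when price falls below the minimum of average variable cost. AVC = VC/Q = 110 - 28Q + 2Q^2.
At the minimum of AVC, MC = AVC. MC = 110 - 56Q + 6Q^2; setting MC = AVC gives 4Q^2 - 28Q = 0, so Q = 7. min AVC = 12.
The firm shuts down for any P below $12.

$12 per unit, at Q = 7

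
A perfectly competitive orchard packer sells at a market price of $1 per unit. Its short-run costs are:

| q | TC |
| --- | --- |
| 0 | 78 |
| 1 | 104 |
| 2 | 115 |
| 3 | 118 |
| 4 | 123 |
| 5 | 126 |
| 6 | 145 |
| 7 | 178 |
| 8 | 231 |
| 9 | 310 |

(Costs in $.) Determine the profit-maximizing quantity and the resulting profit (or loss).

q = 0 (shut down); profit = -$78

Profit at each row (π = 1q − TC): q=0: -78; q=1: -103; q=2: -113; q=3: -115; q=4: -119; q=5: -121; q=6: -139; q=7: -171; q=8: -223; q=9: -301.
Profit is highest at q = 0. Equivalently, the lowest AVC in the table is 48/5 ≈ $9.60 at q = 5, and P = $1 falls below it — price never covers variable cost, so the firm shuts down and loses only its fixed cost.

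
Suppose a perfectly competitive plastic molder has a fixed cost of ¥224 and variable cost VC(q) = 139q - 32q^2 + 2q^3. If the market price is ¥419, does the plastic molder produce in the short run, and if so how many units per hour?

Strip out fixed cost: VC = 139q - 32q^2 + 2q^3. Then AVC = 139 - 32q + 2q^2 and MC = 139 - 64q + 6q^2.
The AVC parabola has its vertex at q = 32/4 = 8, where AVC = 139 - 32·8 + 2·8^2 = ¥11.
P = ¥419 exceeds min AVC = ¥11, so the firm stays open.
Solving P = MC: -280 - 64q + 6q^2 = 0 ⇒ q = -10/3 or 14. On the upward-sloping branch, q* = 14.
Check: AVC at q = 14 is ¥83 ≤ P, so revenue covers variable cost.
Profit = P·q − TC = 419·14 − 1386 = ¥4480.

Produce at q = 14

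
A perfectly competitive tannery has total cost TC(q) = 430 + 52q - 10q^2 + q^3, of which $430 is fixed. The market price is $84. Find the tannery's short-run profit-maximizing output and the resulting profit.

AVC = 52 - 10q + q^2 has its minimum $27 at q = 5; price $84 clears that bar, so the firm operates.
MC = 52 - 20q + 3q^2. Setting P = MC and taking the root on the rising branch gives q* = 8.
TR = 84·8 = 672. TC = 430 + 288 = 718. Profit = 672 − 718 = -$46.
Shutting down would mean losing the fixed cost of $430, so operating at a loss of $46 is better by $384.

Profit = -$46 at q = 8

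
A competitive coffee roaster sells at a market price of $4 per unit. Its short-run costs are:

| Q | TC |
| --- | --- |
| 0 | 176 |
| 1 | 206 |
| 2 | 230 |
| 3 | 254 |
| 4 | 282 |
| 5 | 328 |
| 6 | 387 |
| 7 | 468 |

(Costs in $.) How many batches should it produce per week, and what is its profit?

Compute π = P·Q − TC at each output: Q=0: -176; Q=1: -202; Q=2: -222; Q=3: -242; Q=4: -266; Q=5: -308; Q=6: -363; Q=7: -440.
Profit is highest at Q = 0. Equivalently, the lowest AVC in the table is 78/3 ≈ $26 at Q = 3, and P = $4 falls below it — price never covers variable cost, so the firm shuts down and loses only its fixed cost.

Q = 0 (shut down); profit = -$176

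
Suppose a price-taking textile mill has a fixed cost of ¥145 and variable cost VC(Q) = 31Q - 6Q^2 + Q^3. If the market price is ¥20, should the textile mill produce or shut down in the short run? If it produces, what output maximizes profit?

Shut down

Strip out fixed cost: VC = 31Q - 6Q^2 + Q^3. Then AVC = 31 - 6Q + Q^2 and MC = 31 - 12Q + 3Q^2.
The AVC parabola has its vertex at Q = 6/2 = 3, where AVC = 31 - 6·3 + 3^2 = ¥22.
P = ¥20 lies below min AVC = ¥22; no output level covers variable cost.
Best response: produce nothing and absorb the ¥145 fixed cost.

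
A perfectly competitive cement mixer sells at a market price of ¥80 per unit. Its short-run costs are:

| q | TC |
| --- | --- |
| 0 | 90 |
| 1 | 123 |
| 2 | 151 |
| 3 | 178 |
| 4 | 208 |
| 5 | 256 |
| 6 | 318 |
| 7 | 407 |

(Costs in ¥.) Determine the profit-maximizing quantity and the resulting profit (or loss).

q = 6; profit = ¥162

Profit at each row (π = 80q − TC): q=0: -90; q=1: -43; q=2: 9; q=3: 62; q=4: 112; q=5: 144; q=6: 162; q=7: 153.
Profit is maximized at q = 6. AVC there is 228/6 = ¥38 ≤ P, so producing beats shutting down (which would give -¥90).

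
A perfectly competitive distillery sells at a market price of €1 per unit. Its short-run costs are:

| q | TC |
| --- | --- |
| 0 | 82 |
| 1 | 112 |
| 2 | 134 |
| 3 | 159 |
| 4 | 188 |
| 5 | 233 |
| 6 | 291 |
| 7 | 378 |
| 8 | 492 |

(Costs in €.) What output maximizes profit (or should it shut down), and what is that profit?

Compute π = P·q − TC at each output: q=0: -82; q=1: -111; q=2: -132; q=3: -156; q=4: -184; q=5: -228; q=6: -285; q=7: -371; q=8: -484.
Profit is highest at q = 0. Equivalently, the lowest AVC in the table is 77/3 ≈ €25.67 at q = 3, and P = €1 falls below it — price never covers variable cost, so the firm shuts down and loses only its fixed cost.

q = 0 (shut down); profit = -€82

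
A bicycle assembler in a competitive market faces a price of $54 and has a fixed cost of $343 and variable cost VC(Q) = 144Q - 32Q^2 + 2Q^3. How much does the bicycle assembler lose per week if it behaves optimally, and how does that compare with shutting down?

Profit = -$19 at Q = 9

AVC = 144 - 32Q + 2Q^2 has its minimum $16 at Q = 8; price $54 clears that bar, so the firm operates.
MC = 144 - 64Q + 6Q^2. Setting P = MC and taking the root on the rising branch gives Q* = 9.
TR = 54·9 = 486. TC = 343 + 162 = 505. Profit = 486 − 505 = -$19.
That loss of $19 beats the $343 the firm would lose by shutting down; producing recovers $324 of fixed cost.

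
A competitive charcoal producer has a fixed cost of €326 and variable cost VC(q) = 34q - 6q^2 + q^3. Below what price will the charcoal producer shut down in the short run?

€25 per unit

The shutdown price is the minimum of AVC. VC = 34q - 6q^2 + q^3, so AVC = 34 - 6q + q^2.
dAVC/dq = -6 + 2q = 0 gives q = 3. min AVC = 34 - 6·3 + 3^2 = 25.
So the shutdown price is €25.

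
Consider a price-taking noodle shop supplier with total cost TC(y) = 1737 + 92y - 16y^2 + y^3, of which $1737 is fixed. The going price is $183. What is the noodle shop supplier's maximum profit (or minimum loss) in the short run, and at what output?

AVC = 92 - 16y + y^2 has its minimum $28 at y = 8; price $183 clears that bar, so the firm operates.
With MC = 92 - 32y + 3y^2, P = MC on the upward-sloping part at y* = 13.
TR = 183·13 = 2379. TC = 1737 + 689 = 2426. Profit = 2379 − 2426 = -$47.
That loss of $47 beats the $1737 the firm would lose by shutting down; producing recovers $1690 of fixed cost.

Profit = -$47 at y = 13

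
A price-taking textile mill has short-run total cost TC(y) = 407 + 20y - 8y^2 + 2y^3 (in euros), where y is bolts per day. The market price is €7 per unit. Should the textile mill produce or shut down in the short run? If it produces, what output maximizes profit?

Shut down

From TC, MC = TC'(y) = 20 - 16y + 6y^2 and AVC = VC/y = 20 - 8y + 2y^2.
The AVC parabola has its vertex at y = 8/4 = 2, where AVC = 20 - 8·2 + 2·2^2 = €12.
Since P = €7 < min AVC = €12, price fails to cover variable cost at any output.
The firm minimizes its loss by shutting down and losing only its fixed cost of €407.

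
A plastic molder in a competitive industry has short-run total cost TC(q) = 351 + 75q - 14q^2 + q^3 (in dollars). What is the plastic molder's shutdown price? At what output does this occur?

The firm shuts down when price falls below the minimum of average variable cost. AVC = VC/q = 75 - 14q + q^2.
dAVC/dq = -14 + 2q = 0 gives q = 7. min AVC = 75 - 14·7 + 7^2 = 26.
So the shutdown price is $26.

$26 per unit, at q = 7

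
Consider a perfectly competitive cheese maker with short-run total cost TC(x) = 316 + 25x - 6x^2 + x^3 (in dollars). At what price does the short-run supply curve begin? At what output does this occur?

The firm shuts down when price falls below the minimum of average variable cost. AVC = VC/x = 25 - 6x + x^2.
At the minimum of AVC, MC = AVC. MC = 25 - 12x + 3x^2; setting MC = AVC gives 2x^2 - 6x = 0, so x = 3. min AVC = 16.
The firm shuts down for any P below $16.

$16 per unit, at x = 3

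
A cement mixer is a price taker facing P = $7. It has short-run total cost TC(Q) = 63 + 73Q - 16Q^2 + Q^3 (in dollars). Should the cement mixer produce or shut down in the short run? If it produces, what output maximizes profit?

Strip out fixed cost: VC = 73Q - 16Q^2 + Q^3. Then AVC = 73 - 16Q + Q^2 and MC = 73 - 32Q + 3Q^2.
AVC hits its minimum where MC = AVC, at Q = 8, giving min AVC = 73 - 16·8 + 8^2 = $9.
With P < min AVC ($7 < $9), every unit sold adds to the loss.
The firm minimizes its loss by shutting down and losing only its fixed cost of $63.

Shut down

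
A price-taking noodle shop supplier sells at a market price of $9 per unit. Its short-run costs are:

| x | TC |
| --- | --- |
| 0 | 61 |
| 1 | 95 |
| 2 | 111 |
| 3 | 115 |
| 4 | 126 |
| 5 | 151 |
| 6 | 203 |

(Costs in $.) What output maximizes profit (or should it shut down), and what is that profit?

x = 0 (shut down); profit = -$61

Tabulate TR − TC: x=0: -61; x=1: -86; x=2: -93; x=3: -88; x=4: -90; x=5: -106; x=6: -149.
Profit is highest at x = 0. Equivalently, the lowest AVC in the table is 65/4 ≈ $16.25 at x = 4, and P = $9 falls below it — price never covers variable cost, so the firm shuts down and loses only its fixed cost.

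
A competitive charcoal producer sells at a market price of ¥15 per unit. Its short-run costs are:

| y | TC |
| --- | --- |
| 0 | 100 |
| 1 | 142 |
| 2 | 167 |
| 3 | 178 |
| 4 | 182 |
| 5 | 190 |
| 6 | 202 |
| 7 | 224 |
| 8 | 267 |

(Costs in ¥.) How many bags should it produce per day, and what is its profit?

Profit at each row (π = 15y − TC): y=0: -100; y=1: -127; y=2: -137; y=3: -133; y=4: -122; y=5: -115; y=6: -112; y=7: -119; y=8: -147.
Profit is highest at y = 0. Equivalently, the lowest AVC in the table is 102/6 ≈ ¥17 at y = 6, and P = ¥15 falls below it — price never covers variable cost, so the firm shuts down and loses only its fixed cost.

y = 0 (shut down); profit = -¥100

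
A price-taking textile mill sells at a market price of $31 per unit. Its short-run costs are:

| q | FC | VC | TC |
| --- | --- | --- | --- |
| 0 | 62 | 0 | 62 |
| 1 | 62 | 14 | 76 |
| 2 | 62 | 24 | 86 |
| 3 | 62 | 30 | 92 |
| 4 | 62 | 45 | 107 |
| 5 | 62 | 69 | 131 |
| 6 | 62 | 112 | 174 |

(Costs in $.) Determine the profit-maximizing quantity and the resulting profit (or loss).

q = 5; profit = $24

Compute π = P·q − TC at each output: q=0: -62; q=1: -45; q=2: -24; q=3: 1; q=4: 17; q=5: 24; q=6: 12.
Profit is maximized at q = 5. AVC there is 69/5 = $13.80 ≤ P, so producing beats shutting down (which would give -$62).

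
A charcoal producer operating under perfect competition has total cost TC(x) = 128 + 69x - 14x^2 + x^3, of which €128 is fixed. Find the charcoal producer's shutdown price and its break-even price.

Shutdown price = €20; break-even price = €37

AVC = 69 - 14x + x^2; minimized at x = 7, giving min AVC = €20. That is the shutdown price.
ATC = 128/x + 69 - 14x + x^2. Setting dATC/dx = −128/x^2 − 14 + 2x = 0 gives x = 8 (since 2·8^3 − 14·8^2 = 128).
min ATC = 128/8 + 69 − 14·8 + 8^2 = €37. That is the break-even price.
Between these two prices the firm operates at a loss; above €37 it earns a profit.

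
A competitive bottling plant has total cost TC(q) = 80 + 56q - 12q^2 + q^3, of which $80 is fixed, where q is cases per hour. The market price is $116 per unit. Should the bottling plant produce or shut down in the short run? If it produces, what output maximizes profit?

From TC, MC = TC'(q) = 56 - 24q + 3q^2 and AVC = VC/q = 56 - 12q + q^2.
The AVC parabola has its vertex at q = 12/2 = 6, where AVC = 56 - 12·6 + 6^2 = $20.
P = $116 exceeds min AVC = $20, so the firm stays open.
Solving P = MC: -60 - 24q + 3q^2 = 0 ⇒ q = -2 or 10. On the upward-sloping branch, q* = 10.
Check: AVC at q = 10 is $36 ≤ P, so revenue covers variable cost.
Profit = P·q − TC = 116·10 − 440 = $720.

Produce at q = 10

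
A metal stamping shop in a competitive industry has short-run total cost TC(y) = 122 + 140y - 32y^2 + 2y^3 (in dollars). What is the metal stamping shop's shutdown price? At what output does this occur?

$12 per unit, at y = 8

The shutdown price is the minimum of AVC. VC = 140y - 32y^2 + 2y^3, so AVC = 140 - 32y + 2y^2.
At the minimum of AVC, MC = AVC. MC = 140 - 64y + 6y^2; setting MC = AVC gives 4y^2 - 32y = 0, so y = 8. min AVC = 12.
So the shutdown price is $12.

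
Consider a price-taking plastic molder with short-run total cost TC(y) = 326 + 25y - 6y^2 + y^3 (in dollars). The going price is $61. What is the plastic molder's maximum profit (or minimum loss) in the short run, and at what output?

Profit = -$110 at y = 6

AVC = 25 - 6y + y^2 has its minimum $16 at y = 3; price $61 clears that bar, so the firm operates.
With MC = 25 - 12y + 3y^2, P = MC on the upward-sloping part at y* = 6.
TR = 61·6 = 366. TC = 326 + 150 = 476. Profit = 366 − 476 = -$110.
Shutting down would mean losing the fixed cost of $326, so operating at a loss of $110 is better by $216.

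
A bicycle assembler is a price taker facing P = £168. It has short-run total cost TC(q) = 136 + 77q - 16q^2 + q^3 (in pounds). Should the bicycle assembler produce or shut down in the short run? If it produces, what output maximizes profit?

Strip out fixed cost: VC = 77q - 16q^2 + q^3. Then AVC = 77 - 16q + q^2 and MC = 77 - 32q + 3q^2.
The AVC parabola has its vertex at q = 16/2 = 8, where AVC = 77 - 16·8 + 8^2 = £13.
P = £168 exceeds min AVC = £13, so the firm stays open.
Solving P = MC: -91 - 32q + 3q^2 = 0 ⇒ q = -7/3 or 13. On the upward-sloping branch, q* = 13.
Check: AVC at q = 13 is £38 ≤ P, so revenue covers variable cost.
Profit = P·q − TC = 168·13 − 630 = £1554.

Produce at q = 13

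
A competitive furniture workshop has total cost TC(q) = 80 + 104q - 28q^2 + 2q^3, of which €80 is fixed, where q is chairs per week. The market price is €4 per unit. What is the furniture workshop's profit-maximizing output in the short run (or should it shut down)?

Shut down

Strip out fixed cost: VC = 104q - 28q^2 + 2q^3. Then AVC = 104 - 28q + 2q^2 and MC = 104 - 56q + 6q^2.
AVC hits its minimum where MC = AVC, at q = 7, giving min AVC = 104 - 28·7 + 2·7^2 = €6.
Since P = €4 < min AVC = €6, price fails to cover variable cost at any output.
Shutting down limits the loss to fixed cost, €80.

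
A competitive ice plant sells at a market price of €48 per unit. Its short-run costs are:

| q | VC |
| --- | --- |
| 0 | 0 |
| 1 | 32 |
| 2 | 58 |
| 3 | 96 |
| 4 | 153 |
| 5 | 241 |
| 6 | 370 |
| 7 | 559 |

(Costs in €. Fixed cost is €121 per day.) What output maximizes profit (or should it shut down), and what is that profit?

Tabulate TR − TC: q=0: -121; q=1: -105; q=2: -83; q=3: -73; q=4: -82; q=5: -122; q=6: -203; q=7: -344.
Profit is maximized at q = 3. AVC there is 96/3 = €32 ≤ P, so producing beats shutting down (which would give -€121).

q = 3; profit = -€73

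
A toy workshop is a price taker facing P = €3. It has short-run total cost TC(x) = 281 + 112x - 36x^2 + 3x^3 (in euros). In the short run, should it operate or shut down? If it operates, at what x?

Shut down

From TC, MC = TC'(x) = 112 - 72x + 9x^2 and AVC = VC/x = 112 - 36x + 3x^2.
AVC is minimized where dAVC/dx = -36 + 6x = 0, at x = 6; min AVC = 112 - 36·6 + 3·6^2 = €4.
With P < min AVC (€3 < €4), every unit sold adds to the loss.
Best response: produce nothing and absorb the €281 fixed cost.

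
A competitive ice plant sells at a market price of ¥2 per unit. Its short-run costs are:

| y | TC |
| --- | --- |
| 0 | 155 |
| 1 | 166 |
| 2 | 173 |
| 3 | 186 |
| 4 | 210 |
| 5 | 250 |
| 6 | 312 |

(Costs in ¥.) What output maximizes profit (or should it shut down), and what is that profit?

Tabulate TR − TC: y=0: -155; y=1: -164; y=2: -169; y=3: -180; y=4: -202; y=5: -240; y=6: -300.
Profit is highest at y = 0. Equivalently, the lowest AVC in the table is 18/2 ≈ ¥9 at y = 2, and P = ¥2 falls below it — price never covers variable cost, so the firm shuts down and loses only its fixed cost.

y = 0 (shut down); profit = -¥155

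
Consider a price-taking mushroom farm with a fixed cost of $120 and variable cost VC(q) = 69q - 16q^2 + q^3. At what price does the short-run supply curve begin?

The firm shuts down when price falls below the minimum of average variable cost. AVC = VC/q = 69 - 16q + q^2.
dAVC/dq = -16 + 2q = 0 gives q = 8. min AVC = 69 - 16·8 + 8^2 = 5.
For P < $5 the firm produces nothing.

$5 per unit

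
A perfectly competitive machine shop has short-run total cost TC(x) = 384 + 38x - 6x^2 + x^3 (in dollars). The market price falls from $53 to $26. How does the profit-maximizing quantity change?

Output falls from 5 to 0 (the firm shuts down)

MC = 38 - 12x + 3x^2; the shutdown threshold is min AVC = $29 (at x = 3).
At P = $53 ≥ min AVC, set P = MC on the rising branch: x = 5.
At P = $26 < min AVC = $29, price no longer covers variable cost at any output, so the firm shuts down: x = 0.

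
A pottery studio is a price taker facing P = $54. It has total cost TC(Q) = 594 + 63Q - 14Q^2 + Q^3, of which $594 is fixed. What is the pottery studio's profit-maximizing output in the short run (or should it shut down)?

Produce at Q = 9

From TC, MC = TC'(Q) = 63 - 28Q + 3Q^2 and AVC = VC/Q = 63 - 14Q + Q^2.
AVC is minimized where dAVC/dQ = -14 + 2Q = 0, at Q = 7; min AVC = 63 - 14·7 + 7^2 = $14.
P = $54 exceeds min AVC = $14, so the firm stays open.
Solving P = MC: 9 - 28Q + 3Q^2 = 0 ⇒ Q = 1/3 or 9. On the upward-sloping branch, Q* = 9.
Check: AVC at Q = 9 is $18 ≤ P, so revenue covers variable cost.
Profit = P·Q − TC = 54·9 − 756 = -$270, a loss, but smaller than the $594 fixed cost the firm would lose by shutting down.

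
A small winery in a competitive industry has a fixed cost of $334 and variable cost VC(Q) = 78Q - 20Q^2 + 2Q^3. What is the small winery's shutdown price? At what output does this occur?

$28 per unit, at Q = 5

Short-run supply begins at min AVC. From VC = 78Q - 20Q^2 + 2Q^3, AVC = 78 - 20Q + 2Q^2.
At the minimum of AVC, MC = AVC. MC = 78 - 40Q + 6Q^2; setting MC = AVC gives 4Q^2 - 20Q = 0, so Q = 5. min AVC = 28.
So the shutdown price is $28.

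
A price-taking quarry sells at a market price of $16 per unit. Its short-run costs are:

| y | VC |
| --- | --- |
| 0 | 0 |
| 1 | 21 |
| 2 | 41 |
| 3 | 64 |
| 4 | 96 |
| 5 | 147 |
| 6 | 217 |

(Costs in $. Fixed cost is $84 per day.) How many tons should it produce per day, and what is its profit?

Profit at each row (π = 16y − TC): y=0: -84; y=1: -89; y=2: -93; y=3: -100; y=4: -116; y=5: -151; y=6: -205.
Profit is highest at y = 0. Equivalently, the lowest AVC in the table is 41/2 ≈ $20.50 at y = 2, and P = $16 falls below it — price never covers variable cost, so the firm shuts down and loses only its fixed cost.

y = 0 (shut down); profit = -$84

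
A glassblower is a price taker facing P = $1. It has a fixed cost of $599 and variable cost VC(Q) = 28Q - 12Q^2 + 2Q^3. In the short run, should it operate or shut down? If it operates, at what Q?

Shut down

Variable cost is VC = 28Q - 12Q^2 + 2Q^3, so AVC = VC/Q = 28 - 12Q + 2Q^2 and MC = dTC/dQ = 28 - 24Q + 6Q^2.
AVC is minimized where dAVC/dQ = -12 + 4Q = 0, at Q = 3; min AVC = 28 - 12·3 + 2·3^2 = $10.
Since P = $1 < min AVC = $10, price fails to cover variable cost at any output.
Best response: produce nothing and absorb the $599 fixed cost.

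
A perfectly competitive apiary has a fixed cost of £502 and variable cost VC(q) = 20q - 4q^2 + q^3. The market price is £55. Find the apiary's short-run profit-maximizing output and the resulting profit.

AVC = 20 - 4q + q^2; min AVC = £16 at q = 2. Since P = £55 ≥ min AVC, the firm produces.
MC = 20 - 8q + 3q^2. Setting P = MC and taking the root on the rising branch gives q* = 5.
TR = 55·5 = 275. TC = 502 + 125 = 627. Profit = 275 − 627 = -£352.
By producing, the firm covers all variable cost plus £150 of fixed cost; shutting down would lose the full £502.

Profit = -£352 at q = 5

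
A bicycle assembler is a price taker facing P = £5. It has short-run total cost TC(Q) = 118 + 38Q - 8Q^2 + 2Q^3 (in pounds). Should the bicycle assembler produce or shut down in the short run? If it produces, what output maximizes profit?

From TC, MC = TC'(Q) = 38 - 16Q + 6Q^2 and AVC = VC/Q = 38 - 8Q + 2Q^2.
AVC hits its minimum where MC = AVC, at Q = 2, giving min AVC = 38 - 8·2 + 2·2^2 = £30.
With P < min AVC (£5 < £30), every unit sold adds to the loss.
Best response: produce nothing and absorb the £118 fixed cost.

Shut down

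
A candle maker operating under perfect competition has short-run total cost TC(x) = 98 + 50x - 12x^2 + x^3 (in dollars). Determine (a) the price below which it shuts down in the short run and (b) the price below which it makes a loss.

AVC = 50 - 12x + x^2; minimized at x = 6, giving min AVC = $14. That is the shutdown price.
ATC = 98/x + 50 - 12x + x^2. Setting dATC/dx = −98/x^2 − 12 + 2x = 0 gives x = 7 (since 2·7^3 − 12·7^2 = 98).
min ATC = 98/7 + 50 − 12·7 + 7^2 = $29. That is the break-even price.
For $14 ≤ P < $29 the firm produces at a loss; below $14 it shuts down.

Shutdown price = $14; break-even price = $29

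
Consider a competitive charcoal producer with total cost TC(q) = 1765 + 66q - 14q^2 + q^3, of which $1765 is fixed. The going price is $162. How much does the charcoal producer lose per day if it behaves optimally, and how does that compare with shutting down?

AVC = 66 - 14q + q^2; min AVC = $17 at q = 7. Since P = $162 ≥ min AVC, the firm produces.
With MC = 66 - 28q + 3q^2, P = MC on the upward-sloping part at q* = 12.
TR = 162·12 = 1944. TC = 1765 + 504 = 2269. Profit = 1944 − 2269 = -$325.
That loss of $325 beats the $1765 the firm would lose by shutting down; producing recovers $1440 of fixed cost.

Profit = -$325 at q = 12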